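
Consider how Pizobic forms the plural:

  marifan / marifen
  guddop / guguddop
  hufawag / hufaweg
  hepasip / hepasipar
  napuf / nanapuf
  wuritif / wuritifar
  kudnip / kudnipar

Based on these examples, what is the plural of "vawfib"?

vawfibar

kudnip and guddop both end in -p yet inflect differently (kudnipar, guguddop), so the final letter is not what conditions the rule; the last vowel is.
"vawfib" has last vowel 'i'. The stems whose last vowel is 'i' (wuritif → wuritifar, kudnip → kudnipar, hepasip → hepasipar) add -ar.
So vawfib → vawfibar.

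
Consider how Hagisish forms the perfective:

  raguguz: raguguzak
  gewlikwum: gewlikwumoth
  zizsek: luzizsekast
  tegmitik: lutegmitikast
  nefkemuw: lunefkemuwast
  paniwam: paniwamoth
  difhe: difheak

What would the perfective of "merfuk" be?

raguguz and gewlikwum both have last vowel 'u' yet inflect differently (raguguzak, gewlikwumoth), so the last vowel is not what conditions the rule; the final letter is.
"merfuk" ends in -k. The stems ending in -k (tegmitik → lutegmitikast, zizsek → luzizsekast) add lu- … -ast around the stem.
So merfuk → lumerfukast.

lumerfukast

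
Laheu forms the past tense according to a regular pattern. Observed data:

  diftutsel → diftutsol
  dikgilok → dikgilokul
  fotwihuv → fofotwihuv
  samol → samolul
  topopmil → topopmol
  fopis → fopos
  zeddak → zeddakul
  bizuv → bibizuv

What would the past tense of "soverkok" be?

soverkokul

diftutsel and samol both end in -l yet inflect differently (diftutsol, samolul), so the final letter is not what conditions the rule; the last vowel is.
"soverkok" has last vowel 'o'. The stems whose last vowel is 'o' (dikgilok → dikgilokul, samol → samolul) add -ul.
The other patterns: stems whose last vowel is 'e' or 'i' change the last vowel to 'o'; stems whose last vowel is 'u' repeat the first consonant+vowel as a prefix.
So soverkok → soverkokul.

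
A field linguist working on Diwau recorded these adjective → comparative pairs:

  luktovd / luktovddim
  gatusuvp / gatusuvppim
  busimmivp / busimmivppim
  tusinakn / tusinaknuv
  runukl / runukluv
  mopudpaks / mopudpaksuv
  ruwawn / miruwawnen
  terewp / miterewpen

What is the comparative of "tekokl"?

tusinakn and ruwawn both end in -n yet inflect differently (tusinaknuv, miruwawnen), so the final letter is not what conditions the rule; the second-to-last letter is.
"tekokl" has second-to-last letter 'k'. The stems whose second-to-last letter is 'k' (tusinakn → tusinaknuv, runukl → runukluv, mopudpaks → mopudpaksuv) add -uv.
The other patterns: stems whose second-to-last letter is 'v' double the final consonant and add -im; stems whose second-to-last letter is 'w' add mi- … -en around the stem.
So tekokl → tekokluv.

tekokluv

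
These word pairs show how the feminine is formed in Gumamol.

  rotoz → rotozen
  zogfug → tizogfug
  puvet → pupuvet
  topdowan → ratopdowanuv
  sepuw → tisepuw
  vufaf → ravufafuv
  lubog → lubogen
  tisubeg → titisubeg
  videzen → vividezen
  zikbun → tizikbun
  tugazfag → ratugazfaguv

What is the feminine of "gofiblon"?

lubog and tugazfag both end in -g yet inflect differently (lubogen, ratugazfaguv), so the final letter is not what conditions the rule; the last vowel is.
"gofiblon" has last vowel 'o'. The stems whose last vowel is 'o' (lubog → lubogen, rotoz → rotozen) add -en.
So gofiblon → gofiblonen.

gofiblonen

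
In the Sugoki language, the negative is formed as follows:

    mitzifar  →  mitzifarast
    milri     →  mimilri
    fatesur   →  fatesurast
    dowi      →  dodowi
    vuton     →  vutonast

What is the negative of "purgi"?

"purgi" ends in a vowel. The stems ending in a vowel (dowi → dodowi, milri → mimilri) repeat the first consonant+vowel as a prefix.
So purgi → pupurgi.

pupurgi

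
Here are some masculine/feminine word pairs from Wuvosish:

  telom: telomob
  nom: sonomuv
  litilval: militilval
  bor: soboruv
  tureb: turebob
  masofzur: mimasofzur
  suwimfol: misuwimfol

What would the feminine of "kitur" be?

nom and telom both end in -m yet inflect differently (sonomuv, telomob), so the final letter is not what conditions the rule; the number of vowels is.
"kitur" has 2 vowels. The stems with 2 vowels (telom → telomob, tureb → turebob) add -ob.
The other patterns: stems with 1 vowel add so- … -uv around the stem; stems with 3 vowels add the prefix mi-.
So kitur → kiturob.

kiturob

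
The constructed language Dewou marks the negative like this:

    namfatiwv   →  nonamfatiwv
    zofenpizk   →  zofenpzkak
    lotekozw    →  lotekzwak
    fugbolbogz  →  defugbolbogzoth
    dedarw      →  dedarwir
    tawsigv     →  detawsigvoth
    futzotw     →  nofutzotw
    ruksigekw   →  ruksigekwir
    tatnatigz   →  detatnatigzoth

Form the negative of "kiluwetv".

namfatiwv and tawsigv both end in -v yet inflect differently (nonamfatiwv, detawsigvoth), so the final letter is not what conditions the rule; the second-to-last letter is.
"kiluwetv" has second-to-last letter 't'. The one such stem in the data (futzotw → nofutzotw) adds the prefix no-, so the same rule applies.
The other patterns: stems whose second-to-last letter is 'g' add de- … -oth around the stem; stems whose second-to-last letter is 'z' delete the last vowel and add -ak; stems whose second-to-last letter is 'k' or 'r' add -ir.
So kiluwetv → nokiluwetv.

nokiluwetv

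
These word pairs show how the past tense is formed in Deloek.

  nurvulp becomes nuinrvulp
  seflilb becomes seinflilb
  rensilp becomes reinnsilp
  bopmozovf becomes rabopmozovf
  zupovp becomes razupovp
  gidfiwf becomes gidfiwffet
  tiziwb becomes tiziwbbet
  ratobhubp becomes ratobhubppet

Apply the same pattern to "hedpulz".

heindpulz

nurvulp and zupovp both end in -p yet inflect differently (nuinrvulp, razupovp), so the final letter is not what conditions the rule; the second-to-last letter is.
"hedpulz" has second-to-last letter 'l'. The stems whose second-to-last letter is 'l' (nurvulp → nuinrvulp, seflilb → seinflilb, rensilp → reinnsilp) insert -in- after the first vowel.
So hedpulz → heindpulz.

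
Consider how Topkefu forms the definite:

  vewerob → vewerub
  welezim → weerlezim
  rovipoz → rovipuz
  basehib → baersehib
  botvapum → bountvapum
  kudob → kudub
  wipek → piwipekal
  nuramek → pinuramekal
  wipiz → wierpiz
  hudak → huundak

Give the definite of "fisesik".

wipek and hudak both end in -k yet inflect differently (piwipekal, huundak), so the final letter is not what conditions the rule; the last vowel is.
"fisesik" has last vowel 'i'. The stems whose last vowel is 'i' (basehib → baersehib, welezim → weerlezim, wipiz → wierpiz) insert -er- after the first vowel.
So fisesik → fiersesik.

fiersesik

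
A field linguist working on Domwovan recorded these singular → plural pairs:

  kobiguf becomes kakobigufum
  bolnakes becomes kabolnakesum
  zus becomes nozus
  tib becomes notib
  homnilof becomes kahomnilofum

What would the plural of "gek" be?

zus and bolnakes both end in -s yet inflect differently (nozus, kabolnakesum), so the final letter is not what conditions the rule; the number of vowels is.
"gek" has 1 vowel. The stems with 1 vowel (zus → nozus, tib → notib) add the prefix no-.
So gek → nogek.

nogek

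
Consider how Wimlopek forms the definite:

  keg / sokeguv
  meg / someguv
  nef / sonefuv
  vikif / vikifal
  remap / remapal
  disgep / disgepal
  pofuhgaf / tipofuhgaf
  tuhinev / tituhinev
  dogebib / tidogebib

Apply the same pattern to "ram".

soramuv

nef and vikif both end in -f yet inflect differently (sonefuv, vikifal), so the final letter is not what conditions the rule; the number of vowels is.
"ram" has 1 vowel. The stems with 1 vowel (keg → sokeguv, meg → someguv, nef → sonefuv) add so- … -uv around the stem.
So ram → soramuv.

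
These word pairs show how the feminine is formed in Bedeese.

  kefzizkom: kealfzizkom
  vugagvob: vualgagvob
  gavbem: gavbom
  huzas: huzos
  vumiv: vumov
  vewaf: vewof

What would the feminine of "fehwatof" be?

kefzizkom and gavbem both end in -m yet inflect differently (kealfzizkom, gavbom), so the final letter is not what conditions the rule; the last vowel is.
"fehwatof" has last vowel 'o'. The stems whose last vowel is 'o' (kefzizkom → kealfzizkom, vugagvob → vualgagvob) insert -al- after the first vowel.
The other pattern: stems whose last vowel is 'a', 'e' or 'i' change the last vowel to 'o'.
So fehwatof → fealhwatof.

fealhwatof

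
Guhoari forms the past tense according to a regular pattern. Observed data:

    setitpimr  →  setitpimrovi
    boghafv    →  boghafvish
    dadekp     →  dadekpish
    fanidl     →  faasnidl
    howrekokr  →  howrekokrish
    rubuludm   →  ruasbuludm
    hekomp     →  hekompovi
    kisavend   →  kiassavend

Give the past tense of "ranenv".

"ranenv" has second-to-last letter 'n'. The one such stem in the data (kisavend → kiassavend) inserts -as- after the first vowel (as do fanidl, rubuludm), so the same rule applies.
So ranenv → raasnenv.

raasnenv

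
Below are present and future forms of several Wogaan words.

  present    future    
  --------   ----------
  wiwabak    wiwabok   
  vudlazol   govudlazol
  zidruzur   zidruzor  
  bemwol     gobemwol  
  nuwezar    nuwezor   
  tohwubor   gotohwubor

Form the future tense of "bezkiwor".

"bezkiwor" has last vowel 'o'. The stems whose last vowel is 'o' (vudlazol → govudlazol, tohwubor → gotohwubor, bemwol → gobemwol) add the prefix go-.
So bezkiwor → gobezkiwor.

gobezkiwor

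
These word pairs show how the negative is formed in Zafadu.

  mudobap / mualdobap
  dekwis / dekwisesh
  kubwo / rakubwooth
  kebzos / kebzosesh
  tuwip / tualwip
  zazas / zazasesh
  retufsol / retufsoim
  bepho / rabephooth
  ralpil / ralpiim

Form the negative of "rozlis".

rozlisesh

"rozlis" ends in -s. The stems ending in -s (kebzos → kebzosesh, zazas → zazasesh, dekwis → dekwisesh) add -esh.
The other patterns: stems ending in -l drop the final letter and add -im; stems ending in -o add ra- … -oth around the stem; stems ending in -p insert -al- after the first vowel.
So rozlis → rozlisesh.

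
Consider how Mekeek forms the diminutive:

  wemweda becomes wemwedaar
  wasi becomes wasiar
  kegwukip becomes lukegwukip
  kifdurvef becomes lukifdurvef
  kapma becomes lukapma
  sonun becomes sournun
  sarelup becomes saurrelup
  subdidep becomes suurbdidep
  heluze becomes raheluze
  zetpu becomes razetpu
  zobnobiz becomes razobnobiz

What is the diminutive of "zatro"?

razatro

wemweda and kapma both end in -a yet inflect differently (wemwedaar, lukapma), so the final letter is not what conditions the rule; the first letter is.
"zatro" begins with z-. The stems beginning with z- (zetpu → razetpu, zobnobiz → razobnobiz) add the prefix ra-.
So zatro → razatro.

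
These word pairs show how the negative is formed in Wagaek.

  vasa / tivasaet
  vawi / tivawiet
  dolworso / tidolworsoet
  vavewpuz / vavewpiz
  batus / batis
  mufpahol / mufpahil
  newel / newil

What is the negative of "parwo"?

tiparwoet

dolworso and mufpahol both have last vowel 'o' yet inflect differently (tidolworsoet, mufpahil), so the last vowel is not what conditions the rule; whether the stem ends in a vowel or a consonant is.
"parwo" ends in a vowel. The stems ending in a vowel (vawi → tivawiet, dolworso → tidolworsoet, vasa → tivasaet) add ti- … -et around the stem.
So parwo → tiparwoet.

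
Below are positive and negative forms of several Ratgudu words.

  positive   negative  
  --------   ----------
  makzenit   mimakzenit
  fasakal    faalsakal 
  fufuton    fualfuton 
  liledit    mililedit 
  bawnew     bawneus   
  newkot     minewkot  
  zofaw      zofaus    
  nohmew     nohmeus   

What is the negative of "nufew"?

newkot and fufuton both have last vowel 'o' yet inflect differently (minewkot, fualfuton), so the last vowel is not what conditions the rule; the final letter is.
"nufew" ends in -w. The stems ending in -w (nohmew → nohmeus, bawnew → bawneus, zofaw → zofaus) drop the final letter and add -us.
So nufew → nufeus.

nufeus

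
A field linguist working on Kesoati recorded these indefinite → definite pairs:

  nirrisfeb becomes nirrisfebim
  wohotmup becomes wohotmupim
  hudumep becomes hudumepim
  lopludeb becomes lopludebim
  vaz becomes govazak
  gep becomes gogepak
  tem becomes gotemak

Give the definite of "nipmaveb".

"nipmaveb" has 3 vowels. The stems with 3 vowels (nirrisfeb → nirrisfebim, wohotmup → wohotmupim, hudumep → hudumepim) add -im.
The other pattern: stems with 1 vowel add go- … -ak around the stem.
So nipmaveb → nipmavebim.

nipmavebim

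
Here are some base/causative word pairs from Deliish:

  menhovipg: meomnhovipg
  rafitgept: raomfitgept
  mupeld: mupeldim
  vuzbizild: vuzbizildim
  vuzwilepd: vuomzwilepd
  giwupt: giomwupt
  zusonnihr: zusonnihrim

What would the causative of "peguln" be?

pegulnim

vuzwilepd and mupeld both end in -d yet inflect differently (vuomzwilepd, mupeldim), so the final letter is not what conditions the rule; the second-to-last letter is.
"peguln" has second-to-last letter 'l'. The stems whose second-to-last letter is 'l' (mupeld → mupeldim, vuzbizild → vuzbizildim) add -im.
The other pattern: stems whose second-to-last letter is 'p' insert -om- after the first vowel.
So peguln → pegulnim.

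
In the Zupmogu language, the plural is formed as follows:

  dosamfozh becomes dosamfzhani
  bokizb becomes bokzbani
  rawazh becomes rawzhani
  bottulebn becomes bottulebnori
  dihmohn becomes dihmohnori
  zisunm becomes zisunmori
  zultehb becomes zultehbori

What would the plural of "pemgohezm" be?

bokizb and zultehb both end in -b yet inflect differently (bokzbani, zultehbori), so the final letter is not what conditions the rule; the second-to-last letter is.
"pemgohezm" has second-to-last letter 'z'. The stems whose second-to-last letter is 'z' (dosamfozh → dosamfzhani, bokizb → bokzbani, rawazh → rawzhani) delete the last vowel and add -ani.
The other pattern: stems whose second-to-last letter is 'b', 'h' or 'n' add -ori.
So pemgohezm → pemgohzmani.

pemgohzmani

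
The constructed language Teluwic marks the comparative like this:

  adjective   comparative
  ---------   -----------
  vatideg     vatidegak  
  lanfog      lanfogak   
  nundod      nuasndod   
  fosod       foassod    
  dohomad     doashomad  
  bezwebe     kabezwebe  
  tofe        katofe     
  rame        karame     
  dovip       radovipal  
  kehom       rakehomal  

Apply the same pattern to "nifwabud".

niasfwabud

lanfog and nundod both have last vowel 'o' yet inflect differently (lanfogak, nuasndod), so the last vowel is not what conditions the rule; the final letter is.
"nifwabud" ends in -d. The stems ending in -d (nundod → nuasndod, fosod → foassod, dohomad → doashomad) insert -as- after the first vowel.
So nifwabud → niasfwabud.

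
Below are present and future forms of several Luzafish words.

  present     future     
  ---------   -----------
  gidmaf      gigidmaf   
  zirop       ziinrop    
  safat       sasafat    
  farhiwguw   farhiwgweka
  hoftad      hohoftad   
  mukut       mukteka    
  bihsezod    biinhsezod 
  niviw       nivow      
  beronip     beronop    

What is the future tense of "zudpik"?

zudpok

niviw and farhiwguw both end in -w yet inflect differently (nivow, farhiwgweka), so the final letter is not what conditions the rule; the last vowel is.
"zudpik" has last vowel 'i'. The stems whose last vowel is 'i' (beronip → beronop, niviw → nivow) change the last vowel to 'o'.
The other patterns: stems whose last vowel is 'u' delete the last vowel and add -eka; stems whose last vowel is 'a' repeat the first consonant+vowel as a prefix; stems whose last vowel is 'o' insert -in- after the first vowel.
So zudpik → zudpok.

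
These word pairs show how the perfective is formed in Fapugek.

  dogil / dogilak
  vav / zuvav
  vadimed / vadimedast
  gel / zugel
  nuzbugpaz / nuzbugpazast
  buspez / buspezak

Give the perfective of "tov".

zutov

"tov" has 1 vowel. The stems with 1 vowel (gel → zugel, vav → zuvav) add the prefix zu-.
The other patterns: stems with 2 vowels add -ak; stems with 3 vowels add -ast.
So tov → zutov.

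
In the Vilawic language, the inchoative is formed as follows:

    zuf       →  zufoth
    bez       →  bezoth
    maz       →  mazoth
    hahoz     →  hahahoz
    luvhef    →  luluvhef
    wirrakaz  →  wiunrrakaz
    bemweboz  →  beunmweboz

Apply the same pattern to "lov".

"lov" has 1 vowel. The stems with 1 vowel (zuf → zufoth, bez → bezoth, maz → mazoth) add -oth.
The other patterns: stems with 2 vowels repeat the first consonant+vowel as a prefix; stems with 3 vowels insert -un- after the first vowel.
So lov → lovoth.

lovoth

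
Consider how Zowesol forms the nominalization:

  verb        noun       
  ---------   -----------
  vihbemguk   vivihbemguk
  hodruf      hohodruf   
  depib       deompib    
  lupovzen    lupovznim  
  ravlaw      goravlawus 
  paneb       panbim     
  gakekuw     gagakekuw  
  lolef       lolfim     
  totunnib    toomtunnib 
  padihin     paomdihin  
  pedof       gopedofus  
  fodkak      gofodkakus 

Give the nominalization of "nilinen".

paneb and totunnib both end in -b yet inflect differently (panbim, toomtunnib), so the final letter is not what conditions the rule; the last vowel is.
"nilinen" has last vowel 'e'. The stems whose last vowel is 'e' (paneb → panbim, lupovzen → lupovznim, lolef → lolfim) delete the last vowel and add -im.
The other patterns: stems whose last vowel is 'i' insert -om- after the first vowel; stems whose last vowel is 'a' or 'o' add go- … -us around the stem; stems whose last vowel is 'u' repeat the first consonant+vowel as a prefix.
So nilinen → nilinnim.

nilinnim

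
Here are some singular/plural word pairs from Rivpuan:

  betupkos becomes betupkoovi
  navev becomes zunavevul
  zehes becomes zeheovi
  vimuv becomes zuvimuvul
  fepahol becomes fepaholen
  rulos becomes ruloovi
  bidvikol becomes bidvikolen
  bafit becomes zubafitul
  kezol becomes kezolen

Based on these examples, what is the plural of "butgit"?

bidvikol and betupkos both have last vowel 'o' yet inflect differently (bidvikolen, betupkoovi), so the last vowel is not what conditions the rule; the final letter is.
"butgit" ends in -t. The one such stem in the data (bafit → zubafitul) adds zu- … -ul around the stem, so the same rule applies.
So butgit → zubutgitul.

zubutgitul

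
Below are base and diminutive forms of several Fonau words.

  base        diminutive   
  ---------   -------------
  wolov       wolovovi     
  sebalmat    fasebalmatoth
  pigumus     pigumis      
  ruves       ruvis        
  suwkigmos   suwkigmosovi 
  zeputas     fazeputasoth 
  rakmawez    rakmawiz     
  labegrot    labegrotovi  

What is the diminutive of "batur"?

suwkigmos and zeputas both end in -s yet inflect differently (suwkigmosovi, fazeputasoth), so the final letter is not what conditions the rule; the last vowel is.
"batur" has last vowel 'u'. The one such stem in the data (pigumus → pigumis) changes the last vowel to 'i' (as do rakmawez, ruves), so the same rule applies.
The other patterns: stems whose last vowel is 'o' add -ovi; stems whose last vowel is 'a' add fa- … -oth around the stem.
So batur → batir.

batir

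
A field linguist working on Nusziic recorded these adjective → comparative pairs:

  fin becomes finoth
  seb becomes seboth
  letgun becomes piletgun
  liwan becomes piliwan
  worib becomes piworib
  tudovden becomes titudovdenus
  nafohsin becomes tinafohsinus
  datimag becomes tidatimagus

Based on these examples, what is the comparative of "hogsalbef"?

"hogsalbef" has 3 vowels. The stems with 3 vowels (tudovden → titudovdenus, nafohsin → tinafohsinus, datimag → tidatimagus) add ti- … -us around the stem.
So hogsalbef → tihogsalbefus.

tihogsalbefus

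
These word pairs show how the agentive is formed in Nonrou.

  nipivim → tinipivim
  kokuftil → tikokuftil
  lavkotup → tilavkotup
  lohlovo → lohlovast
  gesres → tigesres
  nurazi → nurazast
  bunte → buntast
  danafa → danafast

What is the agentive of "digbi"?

bunte and gesres both have last vowel 'e' yet inflect differently (buntast, tigesres), so the last vowel is not what conditions the rule; whether the stem ends in a vowel or a consonant is.
"digbi" ends in a vowel. The stems ending in a vowel (lohlovo → lohlovast, danafa → danafast, nurazi → nurazast) drop the final letter and add -ast.
So digbi → digbast.

digbast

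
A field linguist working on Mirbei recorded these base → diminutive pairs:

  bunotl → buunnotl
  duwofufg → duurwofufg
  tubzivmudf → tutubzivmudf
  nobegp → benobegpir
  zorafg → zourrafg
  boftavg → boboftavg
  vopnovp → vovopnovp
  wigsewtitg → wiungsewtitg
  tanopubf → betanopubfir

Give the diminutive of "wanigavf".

duwofufg and wigsewtitg both end in -g yet inflect differently (duurwofufg, wiungsewtitg), so the final letter is not what conditions the rule; the second-to-last letter is.
"wanigavf" has second-to-last letter 'v'. The stems whose second-to-last letter is 'v' (boftavg → boboftavg, vopnovp → vovopnovp) repeat the first consonant+vowel as a prefix.
The other patterns: stems whose second-to-last letter is 'f' insert -ur- after the first vowel; stems whose second-to-last letter is 't' insert -un- after the first vowel; stems whose second-to-last letter is 'b' or 'g' add be- … -ir around the stem.
So wanigavf → wawanigavf.

wawanigavf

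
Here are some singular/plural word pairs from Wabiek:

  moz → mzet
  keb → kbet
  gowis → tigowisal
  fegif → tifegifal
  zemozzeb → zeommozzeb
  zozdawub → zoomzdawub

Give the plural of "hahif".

tihahifal

"hahif" has 2 vowels. The stems with 2 vowels (gowis → tigowisal, fegif → tifegifal) add ti- … -al around the stem.
The other patterns: stems with 1 vowel delete the last vowel and add -et; stems with 3 vowels insert -om- after the first vowel.
So hahif → tihahifal.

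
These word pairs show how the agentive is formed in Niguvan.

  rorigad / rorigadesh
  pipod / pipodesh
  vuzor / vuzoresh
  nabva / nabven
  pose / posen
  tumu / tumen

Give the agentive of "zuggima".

zuggimen

"zuggima" ends in a vowel. The stems ending in a vowel (nabva → nabven, pose → posen, tumu → tumen) drop the final letter and add -en.
So zuggima → zuggimen.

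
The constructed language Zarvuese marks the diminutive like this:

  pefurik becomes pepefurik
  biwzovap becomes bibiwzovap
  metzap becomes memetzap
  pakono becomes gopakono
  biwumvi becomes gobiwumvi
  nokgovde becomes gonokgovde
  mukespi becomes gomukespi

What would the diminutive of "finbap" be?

pefurik and biwumvi both have last vowel 'i' yet inflect differently (pepefurik, gobiwumvi), so the last vowel is not what conditions the rule; whether the stem ends in a vowel or a consonant is.
"finbap" ends in a consonant. The stems ending in a consonant (pefurik → pepefurik, biwzovap → bibiwzovap, metzap → memetzap) repeat the first consonant+vowel as a prefix.
The other pattern: stems ending in a vowel add the prefix go-.
So finbap → fifinbap.

fifinbap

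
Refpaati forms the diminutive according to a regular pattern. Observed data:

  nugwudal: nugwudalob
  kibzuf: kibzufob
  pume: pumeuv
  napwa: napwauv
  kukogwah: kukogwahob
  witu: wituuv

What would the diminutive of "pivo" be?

napwa and nugwudal both have last vowel 'a' yet inflect differently (napwauv, nugwudalob), so the last vowel is not what conditions the rule; whether the stem ends in a vowel or a consonant is.
"pivo" ends in a vowel. The stems ending in a vowel (witu → wituuv, pume → pumeuv, napwa → napwauv) add -uv.
The other pattern: stems ending in a consonant add -ob.
So pivo → pivouv.

pivouv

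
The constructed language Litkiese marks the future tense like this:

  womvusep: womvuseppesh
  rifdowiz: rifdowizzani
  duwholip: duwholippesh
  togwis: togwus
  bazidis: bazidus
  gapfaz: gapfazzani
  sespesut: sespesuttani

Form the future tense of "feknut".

feknuttani

"feknut" ends in -t. The one such stem in the data (sespesut → sespesuttani) doubles the final consonant and adds -ani (as do rifdowiz, gapfaz), so the same rule applies.
So feknut → feknuttani.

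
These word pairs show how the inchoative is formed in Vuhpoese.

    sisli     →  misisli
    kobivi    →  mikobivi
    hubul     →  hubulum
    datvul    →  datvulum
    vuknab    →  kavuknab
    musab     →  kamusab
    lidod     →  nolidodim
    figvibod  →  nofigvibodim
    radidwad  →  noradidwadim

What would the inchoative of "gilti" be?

"gilti" ends in -i. The stems ending in -i (sisli → misisli, kobivi → mikobivi) add the prefix mi-.
The other patterns: stems ending in -l add -um; stems ending in -b add the prefix ka-; stems ending in -d add no- … -im around the stem.
So gilti → migilti.

migilti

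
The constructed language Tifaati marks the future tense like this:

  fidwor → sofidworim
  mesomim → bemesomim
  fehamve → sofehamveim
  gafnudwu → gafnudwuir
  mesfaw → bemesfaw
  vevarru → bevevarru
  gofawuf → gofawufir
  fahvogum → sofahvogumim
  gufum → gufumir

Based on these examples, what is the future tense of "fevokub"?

sofevokubim

gufum and fahvogum both end in -m yet inflect differently (gufumir, sofahvogumim), so the final letter is not what conditions the rule; the first letter is.
"fevokub" begins with f-. The stems beginning with f- (fehamve → sofehamveim, fidwor → sofidworim, fahvogum → sofahvogumim) add so- … -im around the stem.
The other patterns: stems beginning with g- add -ir; stems beginning with m- or v- add the prefix be-.
So fevokub → sofevokubim.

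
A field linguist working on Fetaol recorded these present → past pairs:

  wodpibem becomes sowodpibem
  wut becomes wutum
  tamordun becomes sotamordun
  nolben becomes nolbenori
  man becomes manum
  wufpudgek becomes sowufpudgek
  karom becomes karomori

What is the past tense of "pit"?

man and nolben both end in -n yet inflect differently (manum, nolbenori), so the final letter is not what conditions the rule; the number of vowels is.
"pit" has 1 vowel. The stems with 1 vowel (wut → wutum, man → manum) add -um.
So pit → pitum.

pitum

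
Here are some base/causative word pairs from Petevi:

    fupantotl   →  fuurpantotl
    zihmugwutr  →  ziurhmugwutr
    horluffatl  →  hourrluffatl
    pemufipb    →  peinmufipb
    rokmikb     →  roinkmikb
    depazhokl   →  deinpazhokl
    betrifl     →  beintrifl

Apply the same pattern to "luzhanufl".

luinzhanufl

fupantotl and depazhokl both end in -l yet inflect differently (fuurpantotl, deinpazhokl), so the final letter is not what conditions the rule; the second-to-last letter is.
"luzhanufl" has second-to-last letter 'f'. The one such stem in the data (betrifl → beintrifl) inserts -in- after the first vowel (as do pemufipb, rokmikb), so the same rule applies.
The other pattern: stems whose second-to-last letter is 't' insert -ur- after the first vowel.
So luzhanufl → luinzhanufl.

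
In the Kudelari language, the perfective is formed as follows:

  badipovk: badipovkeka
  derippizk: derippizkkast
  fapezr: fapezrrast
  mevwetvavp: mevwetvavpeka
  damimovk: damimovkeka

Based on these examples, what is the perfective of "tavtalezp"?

badipovk and derippizk both end in -k yet inflect differently (badipovkeka, derippizkkast), so the final letter is not what conditions the rule; the second-to-last letter is.
"tavtalezp" has second-to-last letter 'z'. The stems whose second-to-last letter is 'z' (derippizk → derippizkkast, fapezr → fapezrrast) double the final consonant and add -ast.
The other pattern: stems whose second-to-last letter is 'v' add -eka.
So tavtalezp → tavtalezppast.

tavtalezppast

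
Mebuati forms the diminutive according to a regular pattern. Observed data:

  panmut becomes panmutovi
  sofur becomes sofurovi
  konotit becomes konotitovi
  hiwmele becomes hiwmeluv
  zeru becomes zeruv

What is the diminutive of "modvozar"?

"modvozar" ends in a consonant. The stems ending in a consonant (panmut → panmutovi, sofur → sofurovi, konotit → konotitovi) add -ovi.
The other pattern: stems ending in a vowel drop the final letter and add -uv.
So modvozar → modvozarovi.

modvozarovi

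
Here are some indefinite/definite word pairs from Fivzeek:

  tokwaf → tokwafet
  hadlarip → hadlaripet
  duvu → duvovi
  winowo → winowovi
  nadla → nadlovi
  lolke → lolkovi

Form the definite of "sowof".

tokwaf and nadla both have last vowel 'a' yet inflect differently (tokwafet, nadlovi), so the last vowel is not what conditions the rule; whether the stem ends in a vowel or a consonant is.
"sowof" ends in a consonant. The stems ending in a consonant (tokwaf → tokwafet, hadlarip → hadlaripet) add -et.
The other pattern: stems ending in a vowel drop the final letter and add -ovi.
So sowof → sowofet.

sowofet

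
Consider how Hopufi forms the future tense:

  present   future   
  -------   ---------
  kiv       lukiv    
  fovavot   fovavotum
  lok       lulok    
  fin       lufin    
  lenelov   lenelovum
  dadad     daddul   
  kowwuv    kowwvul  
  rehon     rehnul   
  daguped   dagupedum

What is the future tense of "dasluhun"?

fin and rehon both end in -n yet inflect differently (lufin, rehnul), so the final letter is not what conditions the rule; the number of vowels is.
"dasluhun" has 3 vowels. The stems with 3 vowels (lenelov → lenelovum, fovavot → fovavotum, daguped → dagupedum) add -um.
The other patterns: stems with 1 vowel add the prefix lu-; stems with 2 vowels delete the last vowel and add -ul.
So dasluhun → dasluhunum.

dasluhunum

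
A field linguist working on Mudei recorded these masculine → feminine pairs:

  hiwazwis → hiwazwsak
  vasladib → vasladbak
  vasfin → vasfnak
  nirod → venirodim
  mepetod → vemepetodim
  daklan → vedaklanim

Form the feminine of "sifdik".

sifdkak

vasfin and daklan both end in -n yet inflect differently (vasfnak, vedaklanim), so the final letter is not what conditions the rule; the last vowel is.
"sifdik" has last vowel 'i'. The stems whose last vowel is 'i' (hiwazwis → hiwazwsak, vasladib → vasladbak, vasfin → vasfnak) delete the last vowel and add -ak.
The other pattern: stems whose last vowel is 'a' or 'o' add ve- … -im around the stem.
So sifdik → sifdkak.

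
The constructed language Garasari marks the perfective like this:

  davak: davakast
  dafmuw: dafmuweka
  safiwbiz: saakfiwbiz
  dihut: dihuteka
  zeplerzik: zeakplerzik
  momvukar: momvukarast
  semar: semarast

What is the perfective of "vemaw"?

vemawast

davak and zeplerzik both end in -k yet inflect differently (davakast, zeakplerzik), so the final letter is not what conditions the rule; the last vowel is.
"vemaw" has last vowel 'a'. The stems whose last vowel is 'a' (momvukar → momvukarast, davak → davakast, semar → semarast) add -ast.
The other patterns: stems whose last vowel is 'u' add -eka; stems whose last vowel is 'i' insert -ak- after the first vowel.
So vemaw → vemawast.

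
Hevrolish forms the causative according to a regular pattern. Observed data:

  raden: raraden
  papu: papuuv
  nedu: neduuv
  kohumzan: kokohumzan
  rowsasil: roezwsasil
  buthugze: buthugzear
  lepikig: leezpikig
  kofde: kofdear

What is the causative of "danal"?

daeznal

kofde and raden both have last vowel 'e' yet inflect differently (kofdear, raraden), so the last vowel is not what conditions the rule; the final letter is.
"danal" ends in -l. The one such stem in the data (rowsasil → roezwsasil) inserts -ez- after the first vowel (as does lepikig), so the same rule applies.
The other patterns: stems ending in -e add -ar; stems ending in -n repeat the first consonant+vowel as a prefix; stems ending in -u add -uv.
So danal → daeznal.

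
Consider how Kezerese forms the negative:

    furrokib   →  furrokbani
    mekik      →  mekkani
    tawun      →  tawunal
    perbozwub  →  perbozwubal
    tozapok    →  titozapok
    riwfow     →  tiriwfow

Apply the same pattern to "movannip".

movannpani

furrokib and perbozwub both end in -b yet inflect differently (furrokbani, perbozwubal), so the final letter is not what conditions the rule; the last vowel is.
"movannip" has last vowel 'i'. The stems whose last vowel is 'i' (furrokib → furrokbani, mekik → mekkani) delete the last vowel and add -ani.
The other patterns: stems whose last vowel is 'u' add -al; stems whose last vowel is 'o' add the prefix ti-.
So movannip → movannpani.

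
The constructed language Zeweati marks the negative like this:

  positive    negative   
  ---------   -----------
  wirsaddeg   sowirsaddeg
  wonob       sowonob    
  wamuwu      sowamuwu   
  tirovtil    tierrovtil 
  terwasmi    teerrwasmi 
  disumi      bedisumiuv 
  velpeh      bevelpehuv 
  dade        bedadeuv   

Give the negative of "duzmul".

disumi and terwasmi both end in -i yet inflect differently (bedisumiuv, teerrwasmi), so the final letter is not what conditions the rule; the first letter is.
"duzmul" begins with d-. The stems beginning with d- (disumi → bedisumiuv, dade → bedadeuv) add be- … -uv around the stem.
So duzmul → beduzmuluv.

beduzmuluv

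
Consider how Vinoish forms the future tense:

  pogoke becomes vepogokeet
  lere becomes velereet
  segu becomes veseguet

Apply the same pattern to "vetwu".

vevetwuet

Every pair shown (pogoke → vepogokeet, lere → velereet, segu → veseguet) follows the same rule: add ve- … -et around the stem.
So vetwu → vevetwuet.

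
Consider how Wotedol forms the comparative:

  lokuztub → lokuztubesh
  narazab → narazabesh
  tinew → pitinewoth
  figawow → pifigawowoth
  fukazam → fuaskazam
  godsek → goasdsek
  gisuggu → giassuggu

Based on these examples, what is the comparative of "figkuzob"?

"figkuzob" ends in -b. The stems ending in -b (lokuztub → lokuztubesh, narazab → narazabesh) add -esh.
So figkuzob → figkuzobesh.

figkuzobesh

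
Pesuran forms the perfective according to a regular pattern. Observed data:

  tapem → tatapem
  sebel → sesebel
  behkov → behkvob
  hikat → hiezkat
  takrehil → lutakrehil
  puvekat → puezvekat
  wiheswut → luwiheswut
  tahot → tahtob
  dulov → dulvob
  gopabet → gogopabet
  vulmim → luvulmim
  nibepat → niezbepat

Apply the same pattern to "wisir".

tahot and gopabet both end in -t yet inflect differently (tahtob, gogopabet), so the final letter is not what conditions the rule; the last vowel is.
"wisir" has last vowel 'i'. The stems whose last vowel is 'i' (vulmim → luvulmim, takrehil → lutakrehil) add the prefix lu-.
So wisir → luwisir.

luwisir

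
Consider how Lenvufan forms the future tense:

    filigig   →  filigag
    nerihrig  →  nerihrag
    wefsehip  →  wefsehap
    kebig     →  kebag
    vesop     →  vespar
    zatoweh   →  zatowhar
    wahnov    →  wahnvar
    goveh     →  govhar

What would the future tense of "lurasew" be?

luraswar

wefsehip and vesop both end in -p yet inflect differently (wefsehap, vespar), so the final letter is not what conditions the rule; the last vowel is.
"lurasew" has last vowel 'e'. The stems whose last vowel is 'e' (zatoweh → zatowhar, goveh → govhar) delete the last vowel and add -ar.
The other pattern: stems whose last vowel is 'i' change the last vowel to 'a'.
So lurasew → luraswar.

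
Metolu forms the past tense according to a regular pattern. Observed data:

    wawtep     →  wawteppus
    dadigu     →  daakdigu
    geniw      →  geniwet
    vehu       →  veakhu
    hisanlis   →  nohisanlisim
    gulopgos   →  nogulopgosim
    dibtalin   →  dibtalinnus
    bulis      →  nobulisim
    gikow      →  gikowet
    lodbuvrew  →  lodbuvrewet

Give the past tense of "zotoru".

"zotoru" ends in -u. The stems ending in -u (dadigu → daakdigu, vehu → veakhu) insert -ak- after the first vowel.
The other patterns: stems ending in -w add -et; stems ending in -s add no- … -im around the stem; stems ending in -n or -p double the final consonant and add -us.
So zotoru → zoaktoru.

zoaktoru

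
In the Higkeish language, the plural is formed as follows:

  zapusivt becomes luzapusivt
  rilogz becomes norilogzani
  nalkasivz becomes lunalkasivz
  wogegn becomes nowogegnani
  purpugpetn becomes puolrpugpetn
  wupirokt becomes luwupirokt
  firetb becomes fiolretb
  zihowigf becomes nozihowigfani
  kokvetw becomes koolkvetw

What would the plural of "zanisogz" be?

purpugpetn and wogegn both end in -n yet inflect differently (puolrpugpetn, nowogegnani), so the final letter is not what conditions the rule; the second-to-last letter is.
"zanisogz" has second-to-last letter 'g'. The stems whose second-to-last letter is 'g' (wogegn → nowogegnani, zihowigf → nozihowigfani, rilogz → norilogzani) add no- … -ani around the stem.
The other patterns: stems whose second-to-last letter is 't' insert -ol- after the first vowel; stems whose second-to-last letter is 'k' or 'v' add the prefix lu-.
So zanisogz → nozanisogzani.

nozanisogzani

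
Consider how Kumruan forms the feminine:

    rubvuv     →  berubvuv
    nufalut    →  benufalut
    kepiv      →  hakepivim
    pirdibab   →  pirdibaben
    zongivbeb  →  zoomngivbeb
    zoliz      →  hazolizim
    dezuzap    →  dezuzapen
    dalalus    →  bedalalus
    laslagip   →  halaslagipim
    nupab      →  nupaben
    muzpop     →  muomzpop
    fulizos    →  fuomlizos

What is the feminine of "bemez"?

beommez

dezuzap and muzpop both end in -p yet inflect differently (dezuzapen, muomzpop), so the final letter is not what conditions the rule; the last vowel is.
"bemez" has last vowel 'e'. The one such stem in the data (zongivbeb → zoomngivbeb) inserts -om- after the first vowel (as do muzpop, fulizos), so the same rule applies.
The other patterns: stems whose last vowel is 'a' add -en; stems whose last vowel is 'i' add ha- … -im around the stem; stems whose last vowel is 'u' add the prefix be-.
So bemez → beommez.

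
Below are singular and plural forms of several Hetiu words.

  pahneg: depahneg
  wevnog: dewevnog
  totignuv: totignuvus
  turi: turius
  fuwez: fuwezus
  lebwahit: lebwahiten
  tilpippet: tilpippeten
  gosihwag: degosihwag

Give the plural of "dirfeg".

tilpippet and pahneg both have last vowel 'e' yet inflect differently (tilpippeten, depahneg), so the last vowel is not what conditions the rule; the final letter is.
"dirfeg" ends in -g. The stems ending in -g (pahneg → depahneg, wevnog → dewevnog, gosihwag → degosihwag) add the prefix de-.
So dirfeg → dedirfeg.

dedirfeg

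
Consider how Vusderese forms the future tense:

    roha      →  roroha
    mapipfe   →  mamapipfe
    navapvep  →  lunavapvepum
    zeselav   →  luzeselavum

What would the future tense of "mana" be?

mamana

mapipfe and navapvep both have last vowel 'e' yet inflect differently (mamapipfe, lunavapvepum), so the last vowel is not what conditions the rule; whether the stem ends in a vowel or a consonant is.
"mana" ends in a vowel. The stems ending in a vowel (roha → roroha, mapipfe → mamapipfe) repeat the first consonant+vowel as a prefix.
So mana → mamana.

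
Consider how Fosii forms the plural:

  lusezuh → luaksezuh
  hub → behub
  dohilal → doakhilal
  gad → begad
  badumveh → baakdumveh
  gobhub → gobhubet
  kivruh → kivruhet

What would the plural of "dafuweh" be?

"dafuweh" has 3 vowels. The stems with 3 vowels (lusezuh → luaksezuh, badumveh → baakdumveh, dohilal → doakhilal) insert -ak- after the first vowel.
So dafuweh → daakfuweh.

daakfuweh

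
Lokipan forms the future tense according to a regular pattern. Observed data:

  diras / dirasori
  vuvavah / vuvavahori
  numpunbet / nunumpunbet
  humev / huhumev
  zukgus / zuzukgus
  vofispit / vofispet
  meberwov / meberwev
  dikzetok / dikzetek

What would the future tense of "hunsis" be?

hunses

diras and zukgus both end in -s yet inflect differently (dirasori, zuzukgus), so the final letter is not what conditions the rule; the last vowel is.
"hunsis" has last vowel 'i'. The one such stem in the data (vofispit → vofispet) changes the last vowel to 'e' (as do meberwov, dikzetok), so the same rule applies.
The other patterns: stems whose last vowel is 'a' add -ori; stems whose last vowel is 'e' or 'u' repeat the first consonant+vowel as a prefix.
So hunsis → hunses.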